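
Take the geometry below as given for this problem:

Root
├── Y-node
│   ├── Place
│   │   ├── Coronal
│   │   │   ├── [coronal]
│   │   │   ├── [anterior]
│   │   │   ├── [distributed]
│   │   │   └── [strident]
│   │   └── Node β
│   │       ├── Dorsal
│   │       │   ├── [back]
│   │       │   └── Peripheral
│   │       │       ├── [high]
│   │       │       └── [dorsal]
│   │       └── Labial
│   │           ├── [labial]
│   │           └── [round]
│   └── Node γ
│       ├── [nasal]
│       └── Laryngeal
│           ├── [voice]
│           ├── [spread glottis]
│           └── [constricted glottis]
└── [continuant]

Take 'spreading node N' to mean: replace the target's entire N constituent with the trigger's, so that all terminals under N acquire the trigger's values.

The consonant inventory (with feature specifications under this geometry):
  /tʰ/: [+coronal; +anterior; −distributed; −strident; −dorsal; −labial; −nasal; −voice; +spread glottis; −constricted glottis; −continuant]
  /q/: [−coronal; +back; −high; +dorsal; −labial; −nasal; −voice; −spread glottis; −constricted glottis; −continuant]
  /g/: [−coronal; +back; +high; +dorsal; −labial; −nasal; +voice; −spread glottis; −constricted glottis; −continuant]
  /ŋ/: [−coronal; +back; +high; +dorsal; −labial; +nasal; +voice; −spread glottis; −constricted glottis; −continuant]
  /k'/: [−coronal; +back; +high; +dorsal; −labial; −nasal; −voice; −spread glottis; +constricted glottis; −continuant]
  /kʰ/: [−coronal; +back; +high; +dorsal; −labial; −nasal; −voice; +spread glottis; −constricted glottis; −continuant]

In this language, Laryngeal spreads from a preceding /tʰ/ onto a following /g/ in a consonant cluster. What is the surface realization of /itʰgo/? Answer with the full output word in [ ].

[itʰkʰo]

Laryngeal immediately or transitively dominates [voice], [spread glottis], [constricted glottis].
Spreading Laryngeal from /tʰ/ onto /g/ replaces those values with /tʰ/'s: [−voice], [+spread glottis], [−constricted glottis]. Features outside Laryngeal ([coronal], [back], [high], …) stay as in /g/.
The resulting bundle matches /kʰ/ in the inventory; substituting it for /g/ gives [itʰkʰo].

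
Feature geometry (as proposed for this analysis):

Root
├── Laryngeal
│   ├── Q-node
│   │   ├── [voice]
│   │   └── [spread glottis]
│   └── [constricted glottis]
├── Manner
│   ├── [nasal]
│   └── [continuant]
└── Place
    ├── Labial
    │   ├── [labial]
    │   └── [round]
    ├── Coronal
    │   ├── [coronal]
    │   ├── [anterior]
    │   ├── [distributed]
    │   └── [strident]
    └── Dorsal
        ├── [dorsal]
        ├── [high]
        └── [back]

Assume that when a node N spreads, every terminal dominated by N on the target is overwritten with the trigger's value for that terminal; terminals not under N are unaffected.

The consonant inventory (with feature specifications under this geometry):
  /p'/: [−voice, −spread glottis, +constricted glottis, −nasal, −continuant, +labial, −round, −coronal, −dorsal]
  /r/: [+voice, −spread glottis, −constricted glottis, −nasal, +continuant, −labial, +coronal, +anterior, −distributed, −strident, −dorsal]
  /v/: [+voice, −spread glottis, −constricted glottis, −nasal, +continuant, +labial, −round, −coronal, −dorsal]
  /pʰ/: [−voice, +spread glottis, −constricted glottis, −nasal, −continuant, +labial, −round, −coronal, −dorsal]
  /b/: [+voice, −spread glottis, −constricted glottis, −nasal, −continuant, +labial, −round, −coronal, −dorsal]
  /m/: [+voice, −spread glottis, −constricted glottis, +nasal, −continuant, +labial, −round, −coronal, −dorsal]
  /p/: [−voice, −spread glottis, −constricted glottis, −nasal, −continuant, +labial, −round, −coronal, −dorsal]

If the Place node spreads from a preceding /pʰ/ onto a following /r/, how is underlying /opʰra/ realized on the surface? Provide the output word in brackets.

[opʰva]

The Place node dominates the terminals [labial], [round], [coronal], [anterior], [distributed], [strident], [dorsal], [high], [back].
After delinking /r/'s Place and linking /pʰ/'s, the affected terminals become [+labial], [−round], [−coronal], [−dorsal]; [voice], [spread glottis], [constricted glottis], … (outside Place) are retained from /r/.
Among the inventory, only /v/ has exactly this specification, giving the surface form [opʰva].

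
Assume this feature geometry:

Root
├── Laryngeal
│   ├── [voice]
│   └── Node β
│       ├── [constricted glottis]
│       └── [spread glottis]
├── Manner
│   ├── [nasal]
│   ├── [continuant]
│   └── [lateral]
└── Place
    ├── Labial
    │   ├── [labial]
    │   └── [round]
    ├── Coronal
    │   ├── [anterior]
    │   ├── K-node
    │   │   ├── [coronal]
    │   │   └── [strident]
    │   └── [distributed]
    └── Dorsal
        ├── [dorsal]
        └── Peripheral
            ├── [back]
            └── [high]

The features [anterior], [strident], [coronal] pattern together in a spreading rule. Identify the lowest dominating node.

Coronal

[anterior]: Root > Place > Coronal > [anterior].
[strident]: Root > Place > Coronal > K-node > [strident].
[coronal] lies under K-node (below Place).
These paths first converge at Coronal; no daughter of Coronal dominates all 3 features, so Coronal is the minimal constituent.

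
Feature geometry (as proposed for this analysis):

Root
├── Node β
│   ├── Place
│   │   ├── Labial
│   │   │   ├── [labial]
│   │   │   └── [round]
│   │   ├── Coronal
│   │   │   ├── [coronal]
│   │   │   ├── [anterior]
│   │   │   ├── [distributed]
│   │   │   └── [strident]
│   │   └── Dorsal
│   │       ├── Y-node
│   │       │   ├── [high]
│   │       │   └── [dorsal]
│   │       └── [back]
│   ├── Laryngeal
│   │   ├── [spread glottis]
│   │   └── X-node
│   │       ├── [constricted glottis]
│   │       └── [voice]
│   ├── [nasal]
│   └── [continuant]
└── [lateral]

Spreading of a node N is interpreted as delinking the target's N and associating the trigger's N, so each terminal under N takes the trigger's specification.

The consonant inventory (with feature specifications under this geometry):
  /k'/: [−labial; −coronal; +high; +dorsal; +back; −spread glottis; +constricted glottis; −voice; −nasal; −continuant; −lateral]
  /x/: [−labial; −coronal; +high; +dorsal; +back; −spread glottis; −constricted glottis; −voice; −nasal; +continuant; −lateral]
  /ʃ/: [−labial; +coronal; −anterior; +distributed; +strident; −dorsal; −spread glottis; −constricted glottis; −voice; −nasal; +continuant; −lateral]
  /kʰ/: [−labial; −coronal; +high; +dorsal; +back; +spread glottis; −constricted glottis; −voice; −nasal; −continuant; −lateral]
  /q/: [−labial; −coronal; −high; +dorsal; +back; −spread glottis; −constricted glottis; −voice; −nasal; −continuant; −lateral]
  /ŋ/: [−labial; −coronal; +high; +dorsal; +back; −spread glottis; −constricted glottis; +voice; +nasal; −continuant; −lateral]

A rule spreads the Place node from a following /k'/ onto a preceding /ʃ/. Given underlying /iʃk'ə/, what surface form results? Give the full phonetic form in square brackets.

[ixk'ə]

Terminals under Place in this geometry: [labial], [round], [coronal], [anterior], [distributed], [strident], [high], [dorsal], [back].
After delinking /ʃ/'s Place and linking /k'/'s, the affected terminals become [−labial], [−coronal], [+high], [+dorsal], [+back]; [spread glottis], [constricted glottis], [voice], … (outside Place) are retained from /ʃ/.
This feature bundle is that of [x], so /iʃk'ə/ surfaces as [ixk'ə].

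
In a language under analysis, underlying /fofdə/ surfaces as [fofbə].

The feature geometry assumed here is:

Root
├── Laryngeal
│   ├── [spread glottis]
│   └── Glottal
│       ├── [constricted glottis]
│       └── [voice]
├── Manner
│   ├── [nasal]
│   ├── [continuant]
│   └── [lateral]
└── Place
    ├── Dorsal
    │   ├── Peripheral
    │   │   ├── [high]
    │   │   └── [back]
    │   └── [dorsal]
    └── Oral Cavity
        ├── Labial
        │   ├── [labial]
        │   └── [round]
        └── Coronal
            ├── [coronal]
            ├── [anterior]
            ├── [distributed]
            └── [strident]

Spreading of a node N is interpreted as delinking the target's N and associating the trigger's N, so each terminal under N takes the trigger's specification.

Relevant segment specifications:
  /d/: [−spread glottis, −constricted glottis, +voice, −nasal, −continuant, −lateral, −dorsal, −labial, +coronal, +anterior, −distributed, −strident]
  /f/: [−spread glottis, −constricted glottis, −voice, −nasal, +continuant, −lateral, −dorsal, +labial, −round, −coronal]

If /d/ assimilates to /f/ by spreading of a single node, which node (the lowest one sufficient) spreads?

Feature comparison: [labial], [round], [coronal], [anterior], [distributed], [strident] differ between /d/ and [b]; the remaining terminals match.
Tracing each changed feature up the tree, the paths first meet at Oral Cavity; any lower node misses at least one of them.
Delinking /d/'s Oral Cavity and associating /f/'s Oral Cavity gives precisely the feature bundle of [b].
Features on which the two segments disagree outside Oral Cavity, such as [continuant], [voice], are unchanged — nothing dominating them spread, and Oral Cavity is the minimal sufficient constituent.

Oral Cavity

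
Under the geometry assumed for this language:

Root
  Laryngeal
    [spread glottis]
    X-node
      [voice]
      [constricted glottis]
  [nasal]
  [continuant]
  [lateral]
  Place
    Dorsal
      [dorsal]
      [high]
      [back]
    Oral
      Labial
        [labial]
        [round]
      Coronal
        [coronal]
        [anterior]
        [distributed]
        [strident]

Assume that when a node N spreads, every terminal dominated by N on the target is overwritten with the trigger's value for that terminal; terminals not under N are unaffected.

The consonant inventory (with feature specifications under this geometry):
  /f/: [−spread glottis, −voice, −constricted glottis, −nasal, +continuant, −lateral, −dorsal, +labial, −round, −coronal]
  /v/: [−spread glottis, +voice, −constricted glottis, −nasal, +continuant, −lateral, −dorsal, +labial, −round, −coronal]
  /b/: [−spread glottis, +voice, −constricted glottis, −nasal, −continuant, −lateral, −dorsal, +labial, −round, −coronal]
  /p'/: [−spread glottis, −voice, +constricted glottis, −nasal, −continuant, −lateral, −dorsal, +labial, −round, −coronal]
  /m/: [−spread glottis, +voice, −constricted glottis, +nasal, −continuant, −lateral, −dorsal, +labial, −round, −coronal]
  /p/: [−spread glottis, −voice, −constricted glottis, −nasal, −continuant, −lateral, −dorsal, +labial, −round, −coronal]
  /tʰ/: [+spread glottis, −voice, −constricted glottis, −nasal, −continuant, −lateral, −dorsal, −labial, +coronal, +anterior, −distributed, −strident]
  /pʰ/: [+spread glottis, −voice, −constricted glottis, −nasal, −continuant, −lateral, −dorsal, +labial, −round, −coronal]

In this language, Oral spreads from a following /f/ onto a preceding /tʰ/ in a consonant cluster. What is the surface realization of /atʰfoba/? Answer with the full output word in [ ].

[apʰfoba]

The Oral node dominates the terminals [labial], [round], [coronal], [anterior], [distributed], [strident].
The target acquires /f/'s values for everything under Oral — [+labial], [−round], [−coronal] — while keeping its own [spread glottis], [voice], [constricted glottis], ….
This feature bundle is that of [pʰ], so /atʰfoba/ surfaces as [apʰfoba].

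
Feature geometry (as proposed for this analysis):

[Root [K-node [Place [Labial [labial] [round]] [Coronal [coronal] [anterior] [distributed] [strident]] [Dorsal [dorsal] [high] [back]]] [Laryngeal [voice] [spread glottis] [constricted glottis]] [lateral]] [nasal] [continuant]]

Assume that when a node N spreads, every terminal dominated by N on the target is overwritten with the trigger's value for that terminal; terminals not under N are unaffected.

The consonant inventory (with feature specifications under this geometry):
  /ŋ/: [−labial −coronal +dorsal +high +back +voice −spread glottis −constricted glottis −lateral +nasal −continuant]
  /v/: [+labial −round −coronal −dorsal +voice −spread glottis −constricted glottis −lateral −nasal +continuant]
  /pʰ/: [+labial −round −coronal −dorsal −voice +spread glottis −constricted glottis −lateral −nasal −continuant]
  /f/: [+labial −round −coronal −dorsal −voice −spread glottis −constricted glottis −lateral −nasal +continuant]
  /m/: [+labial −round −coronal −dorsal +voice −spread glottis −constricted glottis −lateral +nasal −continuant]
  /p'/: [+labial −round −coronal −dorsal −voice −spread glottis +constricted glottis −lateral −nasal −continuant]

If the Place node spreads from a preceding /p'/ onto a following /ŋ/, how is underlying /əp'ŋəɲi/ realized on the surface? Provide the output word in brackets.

[əp'məɲi]

Place immediately or transitively dominates [labial], [round], [coronal], [anterior], [distributed], [strident], [dorsal], [high], [back].
Spreading Place from /p'/ onto /ŋ/ replaces those values with /p'/'s: [+labial], [−round], [−coronal], [−dorsal]. Features outside Place ([voice], [spread glottis], [constricted glottis], …) stay as in /ŋ/.
The resulting bundle matches /m/ in the inventory; substituting it for /ŋ/ gives [əp'məɲi].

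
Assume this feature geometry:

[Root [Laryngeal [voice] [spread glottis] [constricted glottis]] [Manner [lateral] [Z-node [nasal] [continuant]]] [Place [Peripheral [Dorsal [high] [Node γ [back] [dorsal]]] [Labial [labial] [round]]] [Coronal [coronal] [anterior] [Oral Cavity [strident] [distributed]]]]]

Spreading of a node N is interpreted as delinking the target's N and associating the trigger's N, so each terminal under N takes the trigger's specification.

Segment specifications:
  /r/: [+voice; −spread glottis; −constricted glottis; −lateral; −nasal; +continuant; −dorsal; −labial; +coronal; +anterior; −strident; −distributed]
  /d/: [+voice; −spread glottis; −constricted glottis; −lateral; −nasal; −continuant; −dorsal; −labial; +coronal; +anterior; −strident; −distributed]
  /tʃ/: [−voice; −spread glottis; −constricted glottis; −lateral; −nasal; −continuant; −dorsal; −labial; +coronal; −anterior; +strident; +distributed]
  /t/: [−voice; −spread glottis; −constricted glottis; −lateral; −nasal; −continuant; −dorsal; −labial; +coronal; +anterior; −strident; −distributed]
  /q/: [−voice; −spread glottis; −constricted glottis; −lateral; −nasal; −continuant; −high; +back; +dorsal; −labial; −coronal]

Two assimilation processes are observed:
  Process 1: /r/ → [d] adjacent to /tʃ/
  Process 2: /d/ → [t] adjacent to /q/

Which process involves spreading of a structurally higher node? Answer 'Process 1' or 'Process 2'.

Process 2

In Process 1, [continuant] changes, so the minimal spreading node is [continuant] at depth 3.
In Process 2, [voice] changes, so the minimal spreading node is [voice] at depth 2.
Depth 2 < depth 3; Process 2 involves the structurally higher constituent [voice].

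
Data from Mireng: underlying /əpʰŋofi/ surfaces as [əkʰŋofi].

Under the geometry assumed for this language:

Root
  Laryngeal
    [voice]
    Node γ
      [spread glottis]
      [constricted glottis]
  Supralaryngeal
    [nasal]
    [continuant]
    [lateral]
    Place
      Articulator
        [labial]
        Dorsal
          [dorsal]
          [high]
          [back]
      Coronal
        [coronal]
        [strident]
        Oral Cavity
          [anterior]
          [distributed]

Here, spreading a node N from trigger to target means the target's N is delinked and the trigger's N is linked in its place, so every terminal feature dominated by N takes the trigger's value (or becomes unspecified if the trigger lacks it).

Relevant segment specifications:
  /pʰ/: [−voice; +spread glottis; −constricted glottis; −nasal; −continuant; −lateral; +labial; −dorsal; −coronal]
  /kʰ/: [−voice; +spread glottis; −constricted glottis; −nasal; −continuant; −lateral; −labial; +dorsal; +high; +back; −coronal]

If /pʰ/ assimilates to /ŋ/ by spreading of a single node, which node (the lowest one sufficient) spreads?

Feature comparison: [labial], [dorsal], [high], [back] differ between /pʰ/ and [kʰ]; the remaining terminals match.
The smallest constituent containing every changed terminal is Articulator — each of its daughters lacks at least one of the affected features.
If Articulator spreads, every terminal under it takes /ŋ/'s value, producing [kʰ] as observed.
Features on which the two segments disagree outside Articulator, such as [spread glottis], [voice], are unchanged — nothing dominating them spread, and Articulator is the minimal sufficient constituent.

Articulator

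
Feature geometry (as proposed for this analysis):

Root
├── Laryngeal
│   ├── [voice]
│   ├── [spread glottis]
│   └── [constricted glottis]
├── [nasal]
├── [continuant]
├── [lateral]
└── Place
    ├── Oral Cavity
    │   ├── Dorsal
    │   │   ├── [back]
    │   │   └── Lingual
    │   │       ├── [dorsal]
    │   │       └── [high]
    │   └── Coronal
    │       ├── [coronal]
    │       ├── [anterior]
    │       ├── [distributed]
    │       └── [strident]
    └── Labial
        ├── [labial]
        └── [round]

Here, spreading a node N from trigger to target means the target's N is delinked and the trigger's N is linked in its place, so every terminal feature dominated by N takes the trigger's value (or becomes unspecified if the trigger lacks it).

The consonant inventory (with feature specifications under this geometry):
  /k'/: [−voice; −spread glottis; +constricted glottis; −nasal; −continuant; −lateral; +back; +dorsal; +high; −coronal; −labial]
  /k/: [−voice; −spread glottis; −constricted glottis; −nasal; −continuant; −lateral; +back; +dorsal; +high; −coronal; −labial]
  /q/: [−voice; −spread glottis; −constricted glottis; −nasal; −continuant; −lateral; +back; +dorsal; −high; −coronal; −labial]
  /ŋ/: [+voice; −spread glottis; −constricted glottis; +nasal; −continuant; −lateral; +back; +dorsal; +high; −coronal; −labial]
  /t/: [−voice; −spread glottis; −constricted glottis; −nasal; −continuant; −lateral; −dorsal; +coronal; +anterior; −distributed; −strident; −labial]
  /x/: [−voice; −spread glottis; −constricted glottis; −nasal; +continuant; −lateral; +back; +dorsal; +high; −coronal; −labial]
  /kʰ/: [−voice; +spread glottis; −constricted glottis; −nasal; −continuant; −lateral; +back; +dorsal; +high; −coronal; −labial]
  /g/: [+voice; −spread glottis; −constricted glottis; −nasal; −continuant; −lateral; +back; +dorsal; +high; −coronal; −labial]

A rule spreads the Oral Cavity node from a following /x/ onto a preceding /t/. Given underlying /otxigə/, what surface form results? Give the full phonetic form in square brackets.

[okxigə]

Terminals under Oral Cavity in this geometry: [back], [dorsal], [high], [coronal], [anterior], [distributed], [strident].
The target acquires /x/'s values for everything under Oral Cavity — [+back], [+dorsal], [+high], [−coronal] — while keeping its own [voice], [spread glottis], [constricted glottis], ….
This feature bundle is that of [k], so /otxigə/ surfaces as [okxigə].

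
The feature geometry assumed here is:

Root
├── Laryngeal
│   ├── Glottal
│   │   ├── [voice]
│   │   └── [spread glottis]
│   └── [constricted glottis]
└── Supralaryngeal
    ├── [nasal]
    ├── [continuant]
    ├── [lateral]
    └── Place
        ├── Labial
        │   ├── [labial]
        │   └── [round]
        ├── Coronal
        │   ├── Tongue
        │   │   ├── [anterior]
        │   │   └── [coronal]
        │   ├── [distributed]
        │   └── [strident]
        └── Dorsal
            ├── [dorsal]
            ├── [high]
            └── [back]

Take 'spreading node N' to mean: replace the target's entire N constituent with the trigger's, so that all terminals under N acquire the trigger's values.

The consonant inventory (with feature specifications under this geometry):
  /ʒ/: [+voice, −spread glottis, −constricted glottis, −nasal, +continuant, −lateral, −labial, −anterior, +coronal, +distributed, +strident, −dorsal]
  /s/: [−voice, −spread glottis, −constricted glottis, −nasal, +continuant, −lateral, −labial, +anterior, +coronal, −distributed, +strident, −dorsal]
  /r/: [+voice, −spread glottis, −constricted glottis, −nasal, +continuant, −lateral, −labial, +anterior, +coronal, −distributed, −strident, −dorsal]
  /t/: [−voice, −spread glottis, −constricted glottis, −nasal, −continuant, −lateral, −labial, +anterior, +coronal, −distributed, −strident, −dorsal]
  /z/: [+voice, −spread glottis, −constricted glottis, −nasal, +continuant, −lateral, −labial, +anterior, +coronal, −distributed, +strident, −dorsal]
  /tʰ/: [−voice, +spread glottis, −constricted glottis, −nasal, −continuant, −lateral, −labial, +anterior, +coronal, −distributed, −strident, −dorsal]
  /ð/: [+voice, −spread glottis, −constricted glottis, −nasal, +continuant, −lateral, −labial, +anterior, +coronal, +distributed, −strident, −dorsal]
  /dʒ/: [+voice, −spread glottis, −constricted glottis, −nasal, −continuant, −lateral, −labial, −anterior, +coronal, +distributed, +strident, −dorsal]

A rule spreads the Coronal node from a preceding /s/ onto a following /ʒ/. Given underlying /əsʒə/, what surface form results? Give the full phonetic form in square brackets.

[əszə]

Coronal immediately or transitively dominates [anterior], [coronal], [distributed], [strident].
After delinking /ʒ/'s Coronal and linking /s/'s, the affected terminals become [+anterior], [+coronal], [−distributed], [+strident]; [voice], [spread glottis], [constricted glottis], … (outside Coronal) are retained from /ʒ/.
The resulting bundle matches /z/ in the inventory; substituting it for /ʒ/ gives [əszə].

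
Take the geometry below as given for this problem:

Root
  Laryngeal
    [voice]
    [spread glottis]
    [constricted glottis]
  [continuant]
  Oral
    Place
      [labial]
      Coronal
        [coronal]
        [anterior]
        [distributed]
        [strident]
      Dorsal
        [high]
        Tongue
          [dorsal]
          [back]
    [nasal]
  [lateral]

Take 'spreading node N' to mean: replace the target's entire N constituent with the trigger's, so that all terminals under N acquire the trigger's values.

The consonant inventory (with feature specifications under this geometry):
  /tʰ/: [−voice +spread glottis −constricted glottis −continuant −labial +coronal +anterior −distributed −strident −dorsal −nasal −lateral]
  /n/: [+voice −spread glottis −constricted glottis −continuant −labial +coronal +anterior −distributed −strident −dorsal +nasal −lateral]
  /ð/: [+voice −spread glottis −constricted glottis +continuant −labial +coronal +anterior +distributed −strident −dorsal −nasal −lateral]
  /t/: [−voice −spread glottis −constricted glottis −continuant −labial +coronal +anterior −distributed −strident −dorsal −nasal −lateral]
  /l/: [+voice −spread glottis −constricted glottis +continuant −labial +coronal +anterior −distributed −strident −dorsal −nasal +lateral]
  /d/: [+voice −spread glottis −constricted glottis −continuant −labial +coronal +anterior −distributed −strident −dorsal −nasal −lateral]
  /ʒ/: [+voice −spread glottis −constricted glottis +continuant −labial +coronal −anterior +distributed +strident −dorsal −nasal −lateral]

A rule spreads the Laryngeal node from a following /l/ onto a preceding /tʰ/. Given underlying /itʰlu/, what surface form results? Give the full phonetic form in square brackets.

[idlu]

Terminals under Laryngeal in this geometry: [voice], [spread glottis], [constricted glottis].
Spreading Laryngeal from /l/ onto /tʰ/ replaces those values with /l/'s: [+voice], [−spread glottis], [−constricted glottis]. Features outside Laryngeal ([continuant], [labial], [coronal], …) stay as in /tʰ/.
The resulting bundle matches /d/ in the inventory; substituting it for /tʰ/ gives [idlu].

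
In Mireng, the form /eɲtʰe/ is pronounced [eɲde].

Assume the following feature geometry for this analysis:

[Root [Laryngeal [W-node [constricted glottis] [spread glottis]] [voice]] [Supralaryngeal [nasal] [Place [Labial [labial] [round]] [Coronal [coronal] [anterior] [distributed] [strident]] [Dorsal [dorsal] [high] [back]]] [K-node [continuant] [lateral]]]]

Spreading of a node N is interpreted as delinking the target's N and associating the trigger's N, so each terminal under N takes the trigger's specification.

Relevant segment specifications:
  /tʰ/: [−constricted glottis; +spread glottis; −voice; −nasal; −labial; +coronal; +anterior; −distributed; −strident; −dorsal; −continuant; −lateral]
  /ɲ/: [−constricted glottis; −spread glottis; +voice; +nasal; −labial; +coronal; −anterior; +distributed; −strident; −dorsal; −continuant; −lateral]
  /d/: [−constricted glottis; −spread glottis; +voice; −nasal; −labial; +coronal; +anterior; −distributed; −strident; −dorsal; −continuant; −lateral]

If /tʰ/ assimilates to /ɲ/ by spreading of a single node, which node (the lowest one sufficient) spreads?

Feature comparison: [voice], [spread glottis] differ between /tʰ/ and [d]; the remaining terminals match.
Tracing each changed feature up the tree, the paths first meet at Laryngeal; any lower node misses at least one of them.
Spreading Laryngeal from /ɲ/ overwrites each of those terminals with /ɲ/'s values, yielding exactly [d].
Had Root spread, [nasal], [distributed] would have taken /ɲ/'s values; they stay as in /tʰ/, confirming the spreading constituent is exactly Laryngeal.

Laryngeal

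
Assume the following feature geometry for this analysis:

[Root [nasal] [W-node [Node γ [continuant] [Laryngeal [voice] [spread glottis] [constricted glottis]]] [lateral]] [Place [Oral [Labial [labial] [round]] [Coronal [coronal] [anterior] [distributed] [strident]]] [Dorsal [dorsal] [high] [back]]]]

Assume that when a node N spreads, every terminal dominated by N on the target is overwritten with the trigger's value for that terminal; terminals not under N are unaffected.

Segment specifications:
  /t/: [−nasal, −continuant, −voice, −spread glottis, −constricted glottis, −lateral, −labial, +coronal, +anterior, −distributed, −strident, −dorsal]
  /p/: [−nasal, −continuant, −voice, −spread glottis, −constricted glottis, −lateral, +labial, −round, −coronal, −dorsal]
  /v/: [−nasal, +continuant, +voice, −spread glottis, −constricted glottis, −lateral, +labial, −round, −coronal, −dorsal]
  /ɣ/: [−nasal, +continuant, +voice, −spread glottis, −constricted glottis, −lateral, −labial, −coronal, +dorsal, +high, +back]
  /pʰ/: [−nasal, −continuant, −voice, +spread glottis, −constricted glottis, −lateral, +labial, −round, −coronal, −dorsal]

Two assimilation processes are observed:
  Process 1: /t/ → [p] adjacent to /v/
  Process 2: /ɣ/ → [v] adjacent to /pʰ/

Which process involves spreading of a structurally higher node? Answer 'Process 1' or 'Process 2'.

In Process 1, [labial], [round], [coronal], [anterior], [distributed], [strident] change, so the minimal spreading node is Oral at depth 2.
Process 2 alters [labial], [round], [dorsal], [high], [back]; the lowest common ancestor is Place (depth 1 from Root).
Place (depth 1) sits above Oral (depth 2), making Process 2 the one with the higher spreading node.

Process 2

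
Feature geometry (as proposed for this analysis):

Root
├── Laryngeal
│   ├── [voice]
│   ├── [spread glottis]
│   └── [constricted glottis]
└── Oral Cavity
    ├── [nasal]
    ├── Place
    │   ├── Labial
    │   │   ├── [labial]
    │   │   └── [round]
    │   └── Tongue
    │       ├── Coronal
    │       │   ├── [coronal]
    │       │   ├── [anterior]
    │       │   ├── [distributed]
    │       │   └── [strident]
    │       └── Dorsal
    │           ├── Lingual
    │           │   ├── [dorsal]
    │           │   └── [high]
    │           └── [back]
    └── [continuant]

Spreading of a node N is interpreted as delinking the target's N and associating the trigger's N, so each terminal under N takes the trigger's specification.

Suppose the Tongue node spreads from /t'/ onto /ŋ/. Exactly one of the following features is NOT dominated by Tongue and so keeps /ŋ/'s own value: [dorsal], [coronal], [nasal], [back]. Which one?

Under this geometry, Tongue contains [coronal], [anterior], [distributed], [strident], [dorsal], [high], [back].
[back], [coronal], [dorsal] all lie under Tongue, so they are overwritten when Tongue spreads.
[nasal] attaches under Oral Cavity, not under Tongue, so /ŋ/ retains its own value for [nasal].

[nasal]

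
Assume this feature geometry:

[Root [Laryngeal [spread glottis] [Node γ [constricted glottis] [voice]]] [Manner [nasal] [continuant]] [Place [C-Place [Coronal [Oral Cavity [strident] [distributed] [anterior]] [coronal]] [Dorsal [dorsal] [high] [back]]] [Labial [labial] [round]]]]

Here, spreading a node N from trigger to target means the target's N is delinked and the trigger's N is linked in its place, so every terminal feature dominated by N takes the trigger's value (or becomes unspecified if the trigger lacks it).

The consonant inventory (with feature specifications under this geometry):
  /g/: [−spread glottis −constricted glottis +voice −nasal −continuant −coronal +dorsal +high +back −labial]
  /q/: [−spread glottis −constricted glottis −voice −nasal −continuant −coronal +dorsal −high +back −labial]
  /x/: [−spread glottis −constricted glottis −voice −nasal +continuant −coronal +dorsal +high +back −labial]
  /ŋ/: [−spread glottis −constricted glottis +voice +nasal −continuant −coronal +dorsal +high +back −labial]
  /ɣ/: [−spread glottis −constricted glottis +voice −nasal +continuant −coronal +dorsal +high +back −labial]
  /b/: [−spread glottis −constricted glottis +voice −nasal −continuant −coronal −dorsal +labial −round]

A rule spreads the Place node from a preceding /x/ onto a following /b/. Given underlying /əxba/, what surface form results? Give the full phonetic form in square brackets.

The Place node dominates the terminals [strident], [distributed], [anterior], [coronal], [dorsal], [high], [back], [labial], [round].
Spreading Place from /x/ onto /b/ replaces those values with /x/'s: [−coronal], [+dorsal], [+high], [+back], [−labial]. Features outside Place ([spread glottis], [constricted glottis], [voice], …) stay as in /b/.
The resulting bundle matches /g/ in the inventory; substituting it for /b/ gives [əxga].

[əxga]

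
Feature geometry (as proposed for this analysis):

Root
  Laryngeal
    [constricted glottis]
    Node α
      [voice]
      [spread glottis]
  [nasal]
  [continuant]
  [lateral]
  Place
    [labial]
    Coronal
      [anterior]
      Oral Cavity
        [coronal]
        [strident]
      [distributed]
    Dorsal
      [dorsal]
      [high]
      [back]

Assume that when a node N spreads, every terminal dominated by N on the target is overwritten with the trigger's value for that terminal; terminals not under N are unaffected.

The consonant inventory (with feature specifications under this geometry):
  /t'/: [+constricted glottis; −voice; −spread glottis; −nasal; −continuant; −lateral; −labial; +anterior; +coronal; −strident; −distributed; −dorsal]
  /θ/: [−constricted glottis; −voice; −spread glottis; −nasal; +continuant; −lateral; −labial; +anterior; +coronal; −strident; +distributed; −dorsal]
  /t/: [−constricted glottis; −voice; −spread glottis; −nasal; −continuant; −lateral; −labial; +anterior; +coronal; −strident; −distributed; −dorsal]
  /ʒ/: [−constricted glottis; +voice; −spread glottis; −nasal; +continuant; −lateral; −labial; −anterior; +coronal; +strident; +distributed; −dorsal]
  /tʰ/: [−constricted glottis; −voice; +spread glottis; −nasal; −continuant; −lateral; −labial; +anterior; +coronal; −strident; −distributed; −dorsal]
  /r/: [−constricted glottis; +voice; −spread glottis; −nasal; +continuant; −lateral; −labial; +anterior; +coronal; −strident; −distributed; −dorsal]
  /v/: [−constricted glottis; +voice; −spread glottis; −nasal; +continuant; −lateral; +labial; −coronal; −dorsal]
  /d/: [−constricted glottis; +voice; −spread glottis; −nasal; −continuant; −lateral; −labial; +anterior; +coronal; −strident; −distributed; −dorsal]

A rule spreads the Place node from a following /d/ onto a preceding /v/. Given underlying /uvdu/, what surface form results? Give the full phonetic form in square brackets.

The Place node dominates the terminals [labial], [anterior], [coronal], [strident], [distributed], [dorsal], [high], [back].
Spreading Place from /d/ onto /v/ replaces those values with /d/'s: [−labial], [+anterior], [+coronal], [−strident], [−distributed], [−dorsal]. Features outside Place ([constricted glottis], [voice], [spread glottis], …) stay as in /v/.
Among the inventory, only /r/ has exactly this specification, giving the surface form [urdu].

[urdu]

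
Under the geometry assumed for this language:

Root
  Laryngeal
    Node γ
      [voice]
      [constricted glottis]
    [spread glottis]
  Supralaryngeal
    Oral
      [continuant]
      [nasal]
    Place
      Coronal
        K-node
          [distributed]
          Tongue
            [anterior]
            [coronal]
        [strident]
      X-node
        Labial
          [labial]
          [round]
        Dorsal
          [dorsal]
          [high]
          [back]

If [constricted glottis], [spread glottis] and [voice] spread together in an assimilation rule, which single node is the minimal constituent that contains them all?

Laryngeal

[constricted glottis]: Root ▹ Laryngeal ▹ Node γ ▹ [constricted glottis].
[spread glottis]: Root ▹ Laryngeal ▹ [spread glottis].
[voice]: Root ▹ Laryngeal ▹ Node γ ▹ [voice].
These paths first converge at Laryngeal; no daughter of Laryngeal dominates all 3 features, so Laryngeal is the minimal constituent.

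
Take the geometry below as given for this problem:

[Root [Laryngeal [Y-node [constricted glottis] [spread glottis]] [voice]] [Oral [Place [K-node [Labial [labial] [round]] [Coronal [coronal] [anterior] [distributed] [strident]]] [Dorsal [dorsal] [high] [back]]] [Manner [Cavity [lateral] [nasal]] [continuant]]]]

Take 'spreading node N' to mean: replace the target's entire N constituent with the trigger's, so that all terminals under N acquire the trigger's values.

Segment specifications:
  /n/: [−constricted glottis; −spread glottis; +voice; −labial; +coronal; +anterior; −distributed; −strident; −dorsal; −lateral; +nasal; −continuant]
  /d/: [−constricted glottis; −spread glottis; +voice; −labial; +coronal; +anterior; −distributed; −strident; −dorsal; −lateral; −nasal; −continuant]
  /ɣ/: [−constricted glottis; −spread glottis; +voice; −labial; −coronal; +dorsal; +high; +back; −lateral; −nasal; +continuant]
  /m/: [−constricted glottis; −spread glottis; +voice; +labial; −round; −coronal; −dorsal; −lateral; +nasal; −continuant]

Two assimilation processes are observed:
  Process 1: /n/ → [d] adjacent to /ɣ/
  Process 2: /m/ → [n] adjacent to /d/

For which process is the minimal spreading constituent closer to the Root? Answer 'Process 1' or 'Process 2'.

Process 1 alters [nasal]; the lowest dominating node is [nasal] (depth 4 from Root).
Process 2: the features that change are [labial], [round], [coronal], [anterior], [distributed], [strident]; the minimal node is K-node (depth 3).
K-node is closer to Root than [nasal], so Process 2 spreads the higher node.

Process 2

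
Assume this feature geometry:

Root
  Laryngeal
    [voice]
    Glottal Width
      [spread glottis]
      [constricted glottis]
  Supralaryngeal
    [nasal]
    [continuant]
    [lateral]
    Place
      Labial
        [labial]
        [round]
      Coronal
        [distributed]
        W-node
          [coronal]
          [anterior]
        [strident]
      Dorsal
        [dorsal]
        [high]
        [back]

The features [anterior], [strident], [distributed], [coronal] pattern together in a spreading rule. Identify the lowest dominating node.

Coronal

[anterior]: Root ▹ Supralaryngeal ▹ Place ▹ Coronal ▹ W-node ▹ [anterior].
[strident]: Root ▹ Supralaryngeal ▹ Place ▹ Coronal ▹ [strident].
[distributed]: Root ▹ Supralaryngeal ▹ Place ▹ Coronal ▹ [distributed].
[coronal]: Root ▹ Supralaryngeal ▹ Place ▹ Coronal ▹ W-node ▹ [coronal].
These paths first converge at Coronal; no daughter of Coronal dominates all 4 features, so Coronal is the minimal constituent.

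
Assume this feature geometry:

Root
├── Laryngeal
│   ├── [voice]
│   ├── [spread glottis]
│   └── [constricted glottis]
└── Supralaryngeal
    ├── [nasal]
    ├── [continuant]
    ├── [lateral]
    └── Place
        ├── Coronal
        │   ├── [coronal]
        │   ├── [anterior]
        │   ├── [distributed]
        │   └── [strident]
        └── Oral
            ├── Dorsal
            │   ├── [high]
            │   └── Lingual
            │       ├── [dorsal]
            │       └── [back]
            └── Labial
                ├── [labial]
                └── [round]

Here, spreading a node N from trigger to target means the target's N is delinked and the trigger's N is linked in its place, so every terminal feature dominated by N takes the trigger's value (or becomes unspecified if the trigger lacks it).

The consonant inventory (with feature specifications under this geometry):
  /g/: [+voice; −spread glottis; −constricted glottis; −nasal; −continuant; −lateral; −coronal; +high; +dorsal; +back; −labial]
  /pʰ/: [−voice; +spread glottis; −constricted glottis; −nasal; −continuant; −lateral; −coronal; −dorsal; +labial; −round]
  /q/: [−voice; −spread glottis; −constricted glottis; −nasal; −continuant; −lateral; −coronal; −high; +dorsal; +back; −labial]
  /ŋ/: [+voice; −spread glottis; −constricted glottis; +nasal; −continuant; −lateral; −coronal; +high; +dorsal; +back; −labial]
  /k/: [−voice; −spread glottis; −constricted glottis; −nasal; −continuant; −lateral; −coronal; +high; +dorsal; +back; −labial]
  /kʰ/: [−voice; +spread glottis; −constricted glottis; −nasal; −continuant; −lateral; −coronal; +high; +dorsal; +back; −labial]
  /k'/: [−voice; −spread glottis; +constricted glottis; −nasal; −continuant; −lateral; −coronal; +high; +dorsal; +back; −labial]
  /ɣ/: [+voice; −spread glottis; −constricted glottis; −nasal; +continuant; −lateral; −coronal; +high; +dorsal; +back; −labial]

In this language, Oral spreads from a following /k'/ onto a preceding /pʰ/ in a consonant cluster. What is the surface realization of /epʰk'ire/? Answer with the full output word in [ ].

The Oral node dominates the terminals [high], [dorsal], [back], [labial], [round].
The target acquires /k'/'s values for everything under Oral — [+high], [+dorsal], [+back], [−labial] — while keeping its own [voice], [spread glottis], [constricted glottis], ….
Among the inventory, only /kʰ/ has exactly this specification, giving the surface form [ekʰk'ire].

[ekʰk'ire]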